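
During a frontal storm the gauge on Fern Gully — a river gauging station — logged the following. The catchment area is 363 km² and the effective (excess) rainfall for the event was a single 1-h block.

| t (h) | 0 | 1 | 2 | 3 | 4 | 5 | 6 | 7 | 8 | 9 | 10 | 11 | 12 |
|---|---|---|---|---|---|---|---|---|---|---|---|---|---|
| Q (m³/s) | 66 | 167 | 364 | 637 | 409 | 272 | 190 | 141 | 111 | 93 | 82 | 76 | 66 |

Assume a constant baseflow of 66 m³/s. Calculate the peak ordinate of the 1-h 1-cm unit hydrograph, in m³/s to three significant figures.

U_p ≈ 317 m³/s

Direct runoff: 0.0, 101.0, 298.0, 571.0, 343.0, 206.0, 124.0, 75.0, 45.0, 27.0, 16.0, 10.0, 0.0 m³/s; ΣQ_DR = 1816 m³/s, peak = 571.0 m³/s.
Runoff depth d = ΣQ_DR·Δt / A = 1816 × 3600 / (363 km²) = 18.01 mm.
The 1-cm UH is the DRH scaled by (10 mm)/d, so U_p = 571.0 × 10/18.01 = 317 m³/s.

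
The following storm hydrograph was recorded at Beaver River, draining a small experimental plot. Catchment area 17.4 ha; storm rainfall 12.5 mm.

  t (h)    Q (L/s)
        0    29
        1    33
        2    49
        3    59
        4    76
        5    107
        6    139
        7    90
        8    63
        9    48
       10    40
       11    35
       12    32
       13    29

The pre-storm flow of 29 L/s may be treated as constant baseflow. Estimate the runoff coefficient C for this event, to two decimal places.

C ≈ 0.70

ΣQ_DR = 423.0 L/s; V = ΣQ_DR·Δt = 1.523 × 10^6 L.
Runoff depth d = V / A = 8.752 mm.
C = d / P = 8.752 / 12.5 = 0.70.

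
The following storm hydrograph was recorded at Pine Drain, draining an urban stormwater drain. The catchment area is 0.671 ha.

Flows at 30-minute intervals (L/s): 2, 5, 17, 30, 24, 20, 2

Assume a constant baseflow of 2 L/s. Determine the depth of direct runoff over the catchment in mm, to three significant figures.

d ≈ 23.1 mm

Direct runoff: 0.0, 3.0, 15.0, 28.0, 22.0, 18.0, 0.0 L/s; ΣQ_DR = 86.00 L/s.
V = ΣQ_DR · Δt = 86.00 × 1800 s = 1.548 × 10^5 L.
Over A = 0.671 ha, depth = V / A = 23.1 mm.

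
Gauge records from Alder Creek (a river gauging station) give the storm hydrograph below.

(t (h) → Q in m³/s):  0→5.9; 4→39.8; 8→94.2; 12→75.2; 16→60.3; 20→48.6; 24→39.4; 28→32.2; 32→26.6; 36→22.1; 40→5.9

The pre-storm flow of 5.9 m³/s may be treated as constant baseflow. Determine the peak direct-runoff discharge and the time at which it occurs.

Subtracting baseflow gives direct-runoff ordinates: 0.0, 33.9, 88.3, 69.3, 54.4, 42.7, 33.5, 26.3, 20.7, 16.2, 0.0 m³/s.
The maximum is 88.3 m³/s, occurring at the reading for t = 8 h.

Q_p = 88.3 m³/s at t = 8 h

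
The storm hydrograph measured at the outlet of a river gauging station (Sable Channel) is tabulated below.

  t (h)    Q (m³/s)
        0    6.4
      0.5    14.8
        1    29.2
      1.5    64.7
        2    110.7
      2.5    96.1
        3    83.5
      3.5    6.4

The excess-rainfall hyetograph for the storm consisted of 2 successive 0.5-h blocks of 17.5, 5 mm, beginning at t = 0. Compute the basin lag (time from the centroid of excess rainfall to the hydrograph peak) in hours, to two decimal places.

t_L ≈ 1.64 h

Centroid of excess rainfall: t_c = Σ P_i·t̄_i / ΣP_i = 0.3611 h (block centres at 0.25, 0.75 h).
Hydrograph peak occurs at t = 2 h, so basin lag t_L = 2 − 0.3611 = 1.64 h.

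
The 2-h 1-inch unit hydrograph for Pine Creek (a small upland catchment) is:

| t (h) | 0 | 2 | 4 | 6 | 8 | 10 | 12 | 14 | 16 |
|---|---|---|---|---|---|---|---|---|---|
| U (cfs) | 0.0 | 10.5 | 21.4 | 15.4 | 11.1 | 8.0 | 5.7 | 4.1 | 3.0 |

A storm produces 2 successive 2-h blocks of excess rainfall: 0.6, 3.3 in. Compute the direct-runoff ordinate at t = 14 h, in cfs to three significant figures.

Q ≈ 21.3 cfs

By discrete convolution, Q_j = Σ (P_i / 1 in) · U_{j−i}.
At t = 14 h (j=7): Q = (0.6/1)·4.1 + (3.3/1)·5.7 = 21.3 cfs.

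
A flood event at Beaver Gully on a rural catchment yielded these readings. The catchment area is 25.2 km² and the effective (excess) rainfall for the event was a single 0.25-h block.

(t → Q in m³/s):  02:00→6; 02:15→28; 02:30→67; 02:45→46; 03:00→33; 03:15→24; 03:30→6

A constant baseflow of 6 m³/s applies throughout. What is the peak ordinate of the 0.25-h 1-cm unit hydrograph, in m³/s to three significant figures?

Direct runoff: 0.0, 22.0, 61.0, 40.0, 27.0, 18.0, 0.0 m³/s; ΣQ_DR = 168.0 m³/s, peak = 61.0 m³/s.
Runoff depth d = ΣQ_DR·Δt / A = 168.0 × 900 / (25.2 km²) = 6.000 mm.
The 1-cm UH is the DRH scaled by (10 mm)/d, so U_p = 61.0 × 10/6.000 = 102 m³/s.

U_p ≈ 102 m³/s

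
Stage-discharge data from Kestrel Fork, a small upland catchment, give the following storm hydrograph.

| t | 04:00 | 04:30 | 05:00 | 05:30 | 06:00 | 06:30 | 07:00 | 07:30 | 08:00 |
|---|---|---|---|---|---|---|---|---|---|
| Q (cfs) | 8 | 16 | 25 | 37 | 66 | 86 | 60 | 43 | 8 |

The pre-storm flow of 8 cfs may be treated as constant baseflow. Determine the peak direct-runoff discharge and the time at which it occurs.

Subtracting baseflow gives direct-runoff ordinates: 0.0, 8.0, 17.0, 29.0, 58.0, 78.0, 52.0, 35.0, 0.0 cfs.
The maximum is 78.0 cfs, occurring at the reading for t = 06:30.

Q_p = 78.0 cfs at t = 06:30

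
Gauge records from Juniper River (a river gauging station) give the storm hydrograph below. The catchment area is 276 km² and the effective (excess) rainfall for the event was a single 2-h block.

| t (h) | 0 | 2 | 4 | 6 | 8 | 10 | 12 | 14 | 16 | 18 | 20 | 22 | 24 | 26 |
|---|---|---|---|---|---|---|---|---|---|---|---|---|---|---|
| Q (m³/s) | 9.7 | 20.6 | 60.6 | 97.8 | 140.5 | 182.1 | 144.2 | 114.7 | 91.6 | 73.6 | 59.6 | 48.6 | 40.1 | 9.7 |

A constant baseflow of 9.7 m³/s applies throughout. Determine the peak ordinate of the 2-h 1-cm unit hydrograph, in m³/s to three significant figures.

Direct runoff: 0.0, 10.9, 50.9, 88.1, 130.8, 172.4, 134.5, 105.0, 81.9, 63.9, 49.9, 38.9, 30.4, 0.0 m³/s; ΣQ_DR = 957.6 m³/s, peak = 172.4 m³/s.
Runoff depth d = ΣQ_DR·Δt / A = 957.6 × 7200 / (276 km²) = 24.98 mm.
The 1-cm UH is the DRH scaled by (10 mm)/d, so U_p = 172.4 × 10/24.98 = 69.0 m³/s.

U_p ≈ 69.0 m³/s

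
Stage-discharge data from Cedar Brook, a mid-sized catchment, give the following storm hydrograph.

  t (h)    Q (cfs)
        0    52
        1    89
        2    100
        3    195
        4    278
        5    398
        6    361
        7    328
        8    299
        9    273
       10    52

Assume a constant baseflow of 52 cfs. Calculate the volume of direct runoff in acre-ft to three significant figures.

V ≈ 153 acre-ft

Direct-runoff ordinates (Q − Q_b): 0.0, 37.0, 48.0, 143.0, 226.0, 346.0, 309.0, 276.0, 247.0, 221.0, 0.0 cfs.
ΣQ_DR = 1853 cfs.
With Δt = 1 h = 3600 s, V = ΣQ_DR · Δt = 1853 × 3600 = 6.67 × 10^6 ft³ = 153 acre-ft.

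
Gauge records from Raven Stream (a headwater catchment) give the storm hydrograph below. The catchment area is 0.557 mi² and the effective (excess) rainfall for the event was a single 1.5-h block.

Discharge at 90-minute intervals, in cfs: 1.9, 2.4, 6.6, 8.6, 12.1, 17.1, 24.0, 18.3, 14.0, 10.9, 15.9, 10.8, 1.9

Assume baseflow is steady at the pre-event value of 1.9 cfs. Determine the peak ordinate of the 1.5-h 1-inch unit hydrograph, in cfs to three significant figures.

U_p ≈ 44.2 cfs

Direct runoff: 0.0, 0.5, 4.7, 6.7, 10.2, 15.2, 22.1, 16.4, 12.1, 9.0, 14.0, 8.9, 0.0 cfs; ΣQ_DR = 119.8 cfs, peak = 22.1 cfs.
Runoff depth d = ΣQ_DR·Δt / A = 119.8 × 5400 / (0.557 mi²) = 0.4999 in.
The 1-inch UH is the DRH scaled by (1 in)/d, so U_p = 22.1 × 1/0.4999 = 44.2 cfs.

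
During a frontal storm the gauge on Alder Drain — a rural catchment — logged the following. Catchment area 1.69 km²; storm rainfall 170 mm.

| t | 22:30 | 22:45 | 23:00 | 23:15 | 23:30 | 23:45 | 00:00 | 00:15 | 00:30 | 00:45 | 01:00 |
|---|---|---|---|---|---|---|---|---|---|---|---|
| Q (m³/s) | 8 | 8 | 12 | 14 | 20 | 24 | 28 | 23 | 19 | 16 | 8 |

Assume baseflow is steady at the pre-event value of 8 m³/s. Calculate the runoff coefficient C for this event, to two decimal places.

C ≈ 0.29

ΣQ_DR = 92.00 m³/s; V = ΣQ_DR·Δt = 82800 m³.
Runoff depth d = V / A = 48.99 mm.
C = d / P = 48.99 / 170 = 0.29.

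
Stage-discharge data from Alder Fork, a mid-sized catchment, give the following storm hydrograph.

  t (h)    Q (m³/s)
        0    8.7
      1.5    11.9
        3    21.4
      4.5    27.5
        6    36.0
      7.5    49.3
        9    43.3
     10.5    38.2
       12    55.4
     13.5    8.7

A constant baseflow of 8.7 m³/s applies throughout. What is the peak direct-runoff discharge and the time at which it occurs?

Q_p = 46.7 m³/s at t = 12 h

Subtracting baseflow gives direct-runoff ordinates: 0.0, 3.2, 12.7, 18.8, 27.3, 40.6, 34.6, 29.5, 46.7, 0.0 m³/s.
The maximum is 46.7 m³/s, occurring at the reading for t = 12 h.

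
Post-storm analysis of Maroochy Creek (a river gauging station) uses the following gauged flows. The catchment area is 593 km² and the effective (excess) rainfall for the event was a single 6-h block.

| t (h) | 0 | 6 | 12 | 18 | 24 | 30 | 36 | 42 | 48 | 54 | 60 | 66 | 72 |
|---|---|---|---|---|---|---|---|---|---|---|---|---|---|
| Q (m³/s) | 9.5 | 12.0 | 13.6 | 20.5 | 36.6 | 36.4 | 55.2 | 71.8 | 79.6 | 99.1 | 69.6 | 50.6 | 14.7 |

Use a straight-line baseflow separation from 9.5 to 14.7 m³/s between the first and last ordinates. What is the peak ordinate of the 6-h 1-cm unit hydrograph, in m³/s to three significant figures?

U_p ≈ 57.1 m³/s

Direct runoff: 0.00, 2.07, 3.23, 9.70, 25.37, 24.73, 43.10, 59.27, 66.63, 85.70, 55.77, 36.33, 0.00 m³/s; ΣQ_DR = 411.9 m³/s, peak = 85.70 m³/s.
Runoff depth d = ΣQ_DR·Δt / A = 411.9 × 21600 / (593 km²) = 15.00 mm.
The 1-cm UH is the DRH scaled by (10 mm)/d, so U_p = 85.70 × 10/15.00 = 57.1 m³/s.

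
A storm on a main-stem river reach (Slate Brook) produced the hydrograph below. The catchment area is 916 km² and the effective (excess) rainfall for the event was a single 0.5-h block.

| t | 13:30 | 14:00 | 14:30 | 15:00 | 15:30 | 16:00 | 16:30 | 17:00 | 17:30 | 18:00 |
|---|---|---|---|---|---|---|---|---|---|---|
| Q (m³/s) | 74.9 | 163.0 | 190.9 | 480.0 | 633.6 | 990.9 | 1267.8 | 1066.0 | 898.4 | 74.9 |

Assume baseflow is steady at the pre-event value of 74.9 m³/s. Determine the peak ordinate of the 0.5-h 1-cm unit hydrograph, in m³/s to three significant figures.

U_p ≈ 1190 m³/s

Direct runoff: 0.0, 88.1, 116.0, 405.1, 558.7, 916.0, 1192.9, 991.1, 823.5, 0.0 m³/s; ΣQ_DR = 5091 m³/s, peak = 1192.9 m³/s.
Runoff depth d = ΣQ_DR·Δt / A = 5091 × 1800 / (916 km²) = 10.00 mm.
The 1-cm UH is the DRH scaled by (10 mm)/d, so U_p = 1192.9 × 10/10.00 = 1190 m³/s.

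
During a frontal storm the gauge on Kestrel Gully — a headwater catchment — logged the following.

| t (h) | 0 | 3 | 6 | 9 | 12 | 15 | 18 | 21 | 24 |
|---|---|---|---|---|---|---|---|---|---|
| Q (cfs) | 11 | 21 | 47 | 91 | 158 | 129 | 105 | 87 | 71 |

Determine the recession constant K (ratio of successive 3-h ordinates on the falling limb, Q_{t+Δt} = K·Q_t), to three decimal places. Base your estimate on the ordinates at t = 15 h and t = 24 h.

K ≈ 0.820

Using the recession-limb readings at t = 15 h and t = 24 h: Q falls from 129 to 71 cfs over 3 intervals.
K = (Q₂/Q₁)^(1/3) = (71/129)^(1/3) = 0.820.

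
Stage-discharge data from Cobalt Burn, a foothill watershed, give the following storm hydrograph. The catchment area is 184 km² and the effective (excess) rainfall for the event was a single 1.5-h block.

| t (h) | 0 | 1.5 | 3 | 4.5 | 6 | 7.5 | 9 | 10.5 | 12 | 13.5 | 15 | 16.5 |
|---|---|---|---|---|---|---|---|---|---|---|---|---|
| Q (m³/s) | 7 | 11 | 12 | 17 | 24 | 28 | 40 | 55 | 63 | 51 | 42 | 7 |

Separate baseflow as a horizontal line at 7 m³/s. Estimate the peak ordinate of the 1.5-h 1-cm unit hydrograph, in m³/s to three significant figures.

U_p ≈ 69.9 m³/s

Direct runoff: 0.0, 4.0, 5.0, 10.0, 17.0, 21.0, 33.0, 48.0, 56.0, 44.0, 35.0, 0.0 m³/s; ΣQ_DR = 273.0 m³/s, peak = 56.0 m³/s.
Runoff depth d = ΣQ_DR·Δt / A = 273.0 × 5400 / (184 km²) = 8.012 mm.
The 1-cm UH is the DRH scaled by (10 mm)/d, so U_p = 56.0 × 10/8.012 = 69.9 m³/s.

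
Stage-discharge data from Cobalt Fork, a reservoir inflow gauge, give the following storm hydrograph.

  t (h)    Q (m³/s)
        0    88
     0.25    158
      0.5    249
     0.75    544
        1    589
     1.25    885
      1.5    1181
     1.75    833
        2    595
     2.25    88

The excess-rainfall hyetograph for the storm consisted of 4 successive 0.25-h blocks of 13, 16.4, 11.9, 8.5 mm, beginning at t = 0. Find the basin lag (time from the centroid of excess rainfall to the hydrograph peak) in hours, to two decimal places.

Centroid of excess rainfall: t_c = Σ P_i·t̄_i / ΣP_i = 0.4548 h (block centres at 0.125, 0.375, 0.625, 0.875 h).
Hydrograph peak occurs at t = 1.5 h, so basin lag t_L = 1.5 − 0.4548 = 1.05 h.

t_L ≈ 1.05 h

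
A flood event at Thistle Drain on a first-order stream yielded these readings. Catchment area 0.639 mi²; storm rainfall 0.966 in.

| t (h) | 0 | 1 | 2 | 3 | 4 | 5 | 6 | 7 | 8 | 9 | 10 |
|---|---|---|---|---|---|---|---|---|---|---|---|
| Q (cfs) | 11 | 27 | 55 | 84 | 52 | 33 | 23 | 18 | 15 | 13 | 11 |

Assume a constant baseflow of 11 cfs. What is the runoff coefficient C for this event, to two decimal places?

ΣQ_DR = 221.0 cfs; V = ΣQ_DR·Δt = 7.956 × 10^5 ft³.
Runoff depth d = V / A = 0.5359 in.
C = d / P = 0.5359 / 0.966 = 0.55.

C ≈ 0.55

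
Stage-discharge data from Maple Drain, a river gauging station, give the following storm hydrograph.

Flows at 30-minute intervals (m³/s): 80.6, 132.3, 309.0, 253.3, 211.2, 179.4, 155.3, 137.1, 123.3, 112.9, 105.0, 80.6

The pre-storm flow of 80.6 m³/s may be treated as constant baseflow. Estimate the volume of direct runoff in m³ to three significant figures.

V ≈ 1.64 × 10^6 m³

Direct-runoff ordinates (Q − Q_b): 0.0, 51.7, 228.4, 172.7, 130.6, 98.8, 74.7, 56.5, 42.7, 32.3, 24.4, 0.0 m³/s.
ΣQ_DR = 912.8 m³/s.
With Δt = 0.5 h = 1800 s, V = ΣQ_DR · Δt = 912.8 × 1800 = 1.64 × 10^6 m³.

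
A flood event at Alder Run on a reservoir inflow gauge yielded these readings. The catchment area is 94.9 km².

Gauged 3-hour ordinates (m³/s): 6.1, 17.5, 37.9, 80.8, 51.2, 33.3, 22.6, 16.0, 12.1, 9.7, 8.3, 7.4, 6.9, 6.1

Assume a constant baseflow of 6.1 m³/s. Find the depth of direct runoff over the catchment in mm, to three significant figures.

Direct runoff: 0.0, 11.4, 31.8, 74.7, 45.1, 27.2, 16.5, 9.9, 6.0, 3.6, 2.2, 1.3, 0.8, 0.0 m³/s; ΣQ_DR = 230.5 m³/s.
V = ΣQ_DR · Δt = 230.5 × 10800 s = 2.489 × 10^6 m³.
Over A = 94.9 km², depth = V / A = 26.2 mm.

d ≈ 26.2 mm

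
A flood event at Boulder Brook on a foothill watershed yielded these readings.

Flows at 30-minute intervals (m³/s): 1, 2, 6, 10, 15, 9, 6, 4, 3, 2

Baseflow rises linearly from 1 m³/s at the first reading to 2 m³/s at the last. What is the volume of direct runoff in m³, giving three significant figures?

Direct-runoff ordinates (Q − Q_b): 0.00, 0.89, 4.78, 8.67, 13.56, 7.44, 4.33, 2.22, 1.11, 0.00 m³/s.
ΣQ_DR = 43.00 m³/s.
With Δt = 0.5 h = 1800 s, V = ΣQ_DR · Δt = 43.00 × 1800 = 77400 m³.

V ≈ 77400 m³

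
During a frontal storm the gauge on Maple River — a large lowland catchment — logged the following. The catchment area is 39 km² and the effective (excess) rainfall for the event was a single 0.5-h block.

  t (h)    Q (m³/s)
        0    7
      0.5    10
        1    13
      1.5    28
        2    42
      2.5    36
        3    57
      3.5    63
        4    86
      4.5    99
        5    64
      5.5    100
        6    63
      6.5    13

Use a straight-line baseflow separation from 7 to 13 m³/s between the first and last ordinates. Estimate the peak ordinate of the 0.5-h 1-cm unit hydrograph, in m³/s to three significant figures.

U_p ≈ 35.2 m³/s

Direct runoff: 0.00, 2.54, 5.08, 19.62, 33.15, 26.69, 47.23, 52.77, 75.31, 87.85, 52.38, 87.92, 50.46, 0.00 m³/s; ΣQ_DR = 541.0 m³/s, peak = 87.92 m³/s.
Runoff depth d = ΣQ_DR·Δt / A = 541.0 × 1800 / (39 km²) = 24.97 mm.
The 1-cm UH is the DRH scaled by (10 mm)/d, so U_p = 87.92 × 10/24.97 = 35.2 m³/s.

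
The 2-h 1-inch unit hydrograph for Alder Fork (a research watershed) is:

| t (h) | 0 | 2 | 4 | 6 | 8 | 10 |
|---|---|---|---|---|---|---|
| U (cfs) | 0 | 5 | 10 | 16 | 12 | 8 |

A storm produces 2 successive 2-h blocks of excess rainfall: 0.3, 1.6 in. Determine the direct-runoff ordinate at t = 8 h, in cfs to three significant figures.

By discrete convolution, Q_j = Σ (P_i / 1 in) · U_{j−i}.
At t = 8 h (j=4): Q = (0.3/1)·12 + (1.6/1)·16 = 29.2 cfs.

Q ≈ 29.2 cfs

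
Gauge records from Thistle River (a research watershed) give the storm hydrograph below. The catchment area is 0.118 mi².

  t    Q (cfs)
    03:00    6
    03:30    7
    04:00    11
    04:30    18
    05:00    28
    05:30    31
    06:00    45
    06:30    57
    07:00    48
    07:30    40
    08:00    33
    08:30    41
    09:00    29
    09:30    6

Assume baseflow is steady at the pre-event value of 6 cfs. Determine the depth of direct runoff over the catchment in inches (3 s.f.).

Direct runoff: 0.0, 1.0, 5.0, 12.0, 22.0, 25.0, 39.0, 51.0, 42.0, 34.0, 27.0, 35.0, 23.0, 0.0 cfs; ΣQ_DR = 316.0 cfs.
V = ΣQ_DR · Δt = 316.0 × 1800 s = 5.688 × 10^5 ft³.
Over A = 0.118 mi², depth = V / A = 2.07 in.

d ≈ 2.07 in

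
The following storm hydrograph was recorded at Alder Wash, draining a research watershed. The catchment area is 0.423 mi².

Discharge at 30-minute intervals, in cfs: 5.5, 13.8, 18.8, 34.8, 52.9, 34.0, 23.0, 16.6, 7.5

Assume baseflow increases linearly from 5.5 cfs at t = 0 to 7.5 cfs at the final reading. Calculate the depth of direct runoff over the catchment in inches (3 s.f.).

Direct runoff: 0.00, 8.05, 12.80, 28.55, 46.40, 27.25, 16.00, 9.35, 0.00 cfs; ΣQ_DR = 148.4 cfs.
V = ΣQ_DR · Δt = 148.4 × 1800 s = 2.671 × 10^5 ft³.
Over A = 0.423 mi², depth = V / A = 0.272 in.

d ≈ 0.272 in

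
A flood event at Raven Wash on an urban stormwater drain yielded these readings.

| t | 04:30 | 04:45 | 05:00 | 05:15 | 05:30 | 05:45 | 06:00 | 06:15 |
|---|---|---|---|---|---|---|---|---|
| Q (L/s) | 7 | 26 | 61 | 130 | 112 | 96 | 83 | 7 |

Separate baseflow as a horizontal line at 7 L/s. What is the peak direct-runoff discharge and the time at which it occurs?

Q_p = 123.0 L/s at t = 05:15

Subtracting baseflow gives direct-runoff ordinates: 0.0, 19.0, 54.0, 123.0, 105.0, 89.0, 76.0, 0.0 L/s.
The maximum is 123.0 L/s, occurring at the reading for t = 05:15.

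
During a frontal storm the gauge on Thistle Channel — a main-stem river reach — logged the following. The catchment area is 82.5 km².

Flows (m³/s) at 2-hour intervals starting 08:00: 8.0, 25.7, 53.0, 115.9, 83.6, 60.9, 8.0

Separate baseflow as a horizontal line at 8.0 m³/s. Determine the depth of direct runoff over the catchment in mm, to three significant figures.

Direct runoff: 0.0, 17.7, 45.0, 107.9, 75.6, 52.9, 0.0 m³/s; ΣQ_DR = 299.1 m³/s.
V = ΣQ_DR · Δt = 299.1 × 7200 s = 2.154 × 10^6 m³.
Over A = 82.5 km², depth = V / A = 26.1 mm.

d ≈ 26.1 mm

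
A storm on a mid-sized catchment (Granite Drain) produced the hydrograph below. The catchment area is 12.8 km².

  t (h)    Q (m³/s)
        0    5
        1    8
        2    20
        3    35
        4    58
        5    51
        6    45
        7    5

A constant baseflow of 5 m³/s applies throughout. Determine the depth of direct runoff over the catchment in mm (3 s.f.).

Direct runoff: 0.0, 3.0, 15.0, 30.0, 53.0, 46.0, 40.0, 0.0 m³/s; ΣQ_DR = 187.0 m³/s.
V = ΣQ_DR · Δt = 187.0 × 3600 s = 6.732 × 10^5 m³.
Over A = 12.8 km², depth = V / A = 52.6 mm.

d ≈ 52.6 mm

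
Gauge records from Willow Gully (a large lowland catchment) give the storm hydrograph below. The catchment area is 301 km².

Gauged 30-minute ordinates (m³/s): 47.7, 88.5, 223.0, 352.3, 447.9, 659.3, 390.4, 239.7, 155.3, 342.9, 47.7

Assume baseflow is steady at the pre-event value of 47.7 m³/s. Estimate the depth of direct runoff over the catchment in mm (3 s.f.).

Direct runoff: 0.0, 40.8, 175.3, 304.6, 400.2, 611.6, 342.7, 192.0, 107.6, 295.2, 0.0 m³/s; ΣQ_DR = 2470 m³/s.
V = ΣQ_DR · Δt = 2470 × 1800 s = 4.446 × 10^6 m³.
Over A = 301 km², depth = V / A = 14.8 mm.

d ≈ 14.8 mm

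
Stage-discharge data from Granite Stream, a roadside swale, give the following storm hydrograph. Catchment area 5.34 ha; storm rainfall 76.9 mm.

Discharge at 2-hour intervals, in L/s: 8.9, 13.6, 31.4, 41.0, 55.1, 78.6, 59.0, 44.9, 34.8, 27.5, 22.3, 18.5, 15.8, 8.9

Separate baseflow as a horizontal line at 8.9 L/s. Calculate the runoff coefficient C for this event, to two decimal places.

C ≈ 0.59

ΣQ_DR = 335.7 L/s; V = ΣQ_DR·Δt = 2.417 × 10^6 L.
Runoff depth d = V / A = 45.26 mm.
C = d / P = 45.26 / 76.9 = 0.59.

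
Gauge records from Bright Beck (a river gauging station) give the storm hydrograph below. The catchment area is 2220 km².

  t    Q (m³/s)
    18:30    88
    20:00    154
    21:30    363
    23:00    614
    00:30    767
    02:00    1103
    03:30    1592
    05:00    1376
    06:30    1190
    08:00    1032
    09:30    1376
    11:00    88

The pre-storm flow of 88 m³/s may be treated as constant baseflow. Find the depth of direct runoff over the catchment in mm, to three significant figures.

d ≈ 21.1 mm

Direct runoff: 0.0, 66.0, 275.0, 526.0, 679.0, 1015.0, 1504.0, 1288.0, 1102.0, 944.0, 1288.0, 0.0 m³/s; ΣQ_DR = 8687 m³/s.
V = ΣQ_DR · Δt = 8687 × 5400 s = 4.691 × 10^7 m³.
Over A = 2220 km², depth = V / A = 21.1 mm.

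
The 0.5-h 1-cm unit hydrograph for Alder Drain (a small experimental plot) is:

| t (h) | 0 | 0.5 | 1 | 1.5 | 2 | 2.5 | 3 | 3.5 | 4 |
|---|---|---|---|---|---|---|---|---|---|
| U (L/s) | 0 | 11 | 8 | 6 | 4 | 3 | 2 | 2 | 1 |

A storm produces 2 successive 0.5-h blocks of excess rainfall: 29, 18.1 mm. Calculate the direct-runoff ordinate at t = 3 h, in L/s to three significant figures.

Q ≈ 11.2 L/s

By discrete convolution, Q_j = Σ (P_i / 10 mm) · U_{j−i}.
At t = 3 h (j=6): Q = (29/10)·2 + (18.1/10)·3 = 11.2 L/s.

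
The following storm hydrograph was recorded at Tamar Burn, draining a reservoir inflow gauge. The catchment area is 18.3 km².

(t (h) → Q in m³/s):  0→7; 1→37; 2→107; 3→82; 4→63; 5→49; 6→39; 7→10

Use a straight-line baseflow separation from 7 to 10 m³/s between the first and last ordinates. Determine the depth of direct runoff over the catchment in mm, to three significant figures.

Direct runoff: 0.00, 29.57, 99.14, 73.71, 54.29, 39.86, 29.43, 0.00 m³/s; ΣQ_DR = 326.0 m³/s.
V = ΣQ_DR · Δt = 326.0 × 3600 s = 1.174 × 10^6 m³.
Over A = 18.3 km², depth = V / A = 64.1 mm.

d ≈ 64.1 mm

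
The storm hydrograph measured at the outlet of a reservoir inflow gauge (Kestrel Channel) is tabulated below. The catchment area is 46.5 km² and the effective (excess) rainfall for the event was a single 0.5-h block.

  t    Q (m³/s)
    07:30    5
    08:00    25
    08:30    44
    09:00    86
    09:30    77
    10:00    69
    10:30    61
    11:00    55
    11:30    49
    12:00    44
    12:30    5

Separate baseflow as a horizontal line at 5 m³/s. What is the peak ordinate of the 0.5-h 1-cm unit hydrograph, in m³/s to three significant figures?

U_p ≈ 45.0 m³/s

Direct runoff: 0.0, 20.0, 39.0, 81.0, 72.0, 64.0, 56.0, 50.0, 44.0, 39.0, 0.0 m³/s; ΣQ_DR = 465.0 m³/s, peak = 81.0 m³/s.
Runoff depth d = ΣQ_DR·Δt / A = 465.0 × 1800 / (46.5 km²) = 18.00 mm.
The 1-cm UH is the DRH scaled by (10 mm)/d, so U_p = 81.0 × 10/18.00 = 45.0 m³/s.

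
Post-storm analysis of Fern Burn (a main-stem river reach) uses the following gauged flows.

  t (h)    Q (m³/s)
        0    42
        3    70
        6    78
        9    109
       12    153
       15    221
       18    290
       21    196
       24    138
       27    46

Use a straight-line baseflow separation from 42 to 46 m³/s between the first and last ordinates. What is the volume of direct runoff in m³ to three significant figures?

V ≈ 9.75 × 10^6 m³

Direct-runoff ordinates (Q − Q_b): 0.00, 27.56, 35.11, 65.67, 109.22, 176.78, 245.33, 150.89, 92.44, 0.00 m³/s.
ΣQ_DR = 903.0 m³/s.
With Δt = 3 h = 10800 s, V = ΣQ_DR · Δt = 903.0 × 10800 = 9.75 × 10^6 m³.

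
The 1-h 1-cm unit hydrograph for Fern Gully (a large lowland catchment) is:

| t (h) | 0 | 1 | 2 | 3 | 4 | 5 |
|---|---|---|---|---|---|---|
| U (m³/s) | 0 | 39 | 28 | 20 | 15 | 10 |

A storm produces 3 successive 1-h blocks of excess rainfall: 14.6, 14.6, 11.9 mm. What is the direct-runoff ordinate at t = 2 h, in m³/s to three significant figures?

By discrete convolution, Q_j = Σ (P_i / 10 mm) · U_{j−i}.
At t = 2 h (j=2): Q = (14.6/10)·28 + (14.6/10)·39 + (11.9/10)·0 = 97.8 m³/s.

Q ≈ 97.8 m³/s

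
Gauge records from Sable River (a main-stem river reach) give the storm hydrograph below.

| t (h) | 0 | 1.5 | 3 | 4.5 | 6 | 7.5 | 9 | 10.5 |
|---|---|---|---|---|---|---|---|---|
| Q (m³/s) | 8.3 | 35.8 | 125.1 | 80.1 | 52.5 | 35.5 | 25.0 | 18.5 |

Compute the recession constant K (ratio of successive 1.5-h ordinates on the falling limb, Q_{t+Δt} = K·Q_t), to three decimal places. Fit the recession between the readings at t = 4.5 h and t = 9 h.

Using the recession-limb readings at t = 4.5 h and t = 9 h: Q falls from 80.1 to 25.0 m³/s over 3 intervals.
K = (Q₂/Q₁)^(1/3) = (25.0/80.1)^(1/3) = 0.678.

K ≈ 0.678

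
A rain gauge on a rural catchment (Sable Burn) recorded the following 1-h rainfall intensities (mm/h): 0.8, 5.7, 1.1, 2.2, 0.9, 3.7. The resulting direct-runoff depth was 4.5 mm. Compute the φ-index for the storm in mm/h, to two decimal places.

Only the 2 blocks with intensity above φ contribute runoff: 5.7, 3.7 mm/h.
Σ(I−φ)·Δt = d  ⇒  (5.7+3.7 − 2φ)·1 = 4.5
φ = (9.400 − 4.5/1) / 2 = 2.45 mm/h.

φ ≈ 2.45 mm/h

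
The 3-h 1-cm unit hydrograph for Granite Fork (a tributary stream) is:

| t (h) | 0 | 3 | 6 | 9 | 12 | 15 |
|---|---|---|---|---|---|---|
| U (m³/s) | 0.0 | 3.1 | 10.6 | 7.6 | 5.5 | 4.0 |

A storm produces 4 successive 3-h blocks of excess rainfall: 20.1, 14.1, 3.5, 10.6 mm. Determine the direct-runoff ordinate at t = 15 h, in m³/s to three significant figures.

Q ≈ 29.7 m³/s

By discrete convolution, Q_j = Σ (P_i / 10 mm) · U_{j−i}.
At t = 15 h (j=5): Q = (20.1/10)·4.0 + (14.1/10)·5.5 + (3.5/10)·7.6 + (10.6/10)·10.6 = 29.7 m³/s.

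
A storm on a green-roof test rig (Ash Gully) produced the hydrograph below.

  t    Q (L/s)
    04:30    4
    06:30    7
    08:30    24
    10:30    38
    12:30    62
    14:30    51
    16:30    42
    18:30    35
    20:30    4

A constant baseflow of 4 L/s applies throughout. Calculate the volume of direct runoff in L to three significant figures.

V ≈ 1.66 × 10^6 L

Direct-runoff ordinates (Q − Q_b): 0.0, 3.0, 20.0, 34.0, 58.0, 47.0, 38.0, 31.0, 0.0 L/s.
ΣQ_DR = 231.0 L/s.
With Δt = 2 h = 7200 s, V = ΣQ_DR · Δt = 231.0 × 7200 = 1.66 × 10^6 L.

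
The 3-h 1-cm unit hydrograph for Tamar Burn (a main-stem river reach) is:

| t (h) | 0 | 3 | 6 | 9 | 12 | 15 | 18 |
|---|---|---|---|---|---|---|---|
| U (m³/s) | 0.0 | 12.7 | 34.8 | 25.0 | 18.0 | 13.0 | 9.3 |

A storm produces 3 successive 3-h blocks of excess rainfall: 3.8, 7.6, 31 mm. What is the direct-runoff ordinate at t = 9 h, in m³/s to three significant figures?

By discrete convolution, Q_j = Σ (P_i / 10 mm) · U_{j−i}.
At t = 9 h (j=3): Q = (3.8/10)·25.0 + (7.6/10)·34.8 + (31/10)·12.7 = 75.3 m³/s.

Q ≈ 75.3 m³/s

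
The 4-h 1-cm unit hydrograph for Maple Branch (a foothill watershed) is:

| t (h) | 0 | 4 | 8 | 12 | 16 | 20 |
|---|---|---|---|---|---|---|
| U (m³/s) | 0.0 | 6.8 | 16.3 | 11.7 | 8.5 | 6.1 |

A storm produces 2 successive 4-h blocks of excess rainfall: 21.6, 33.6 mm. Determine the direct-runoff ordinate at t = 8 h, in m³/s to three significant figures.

Q ≈ 58.1 m³/s

By discrete convolution, Q_j = Σ (P_i / 10 mm) · U_{j−i}.
At t = 8 h (j=2): Q = (21.6/10)·16.3 + (33.6/10)·6.8 = 58.1 m³/s.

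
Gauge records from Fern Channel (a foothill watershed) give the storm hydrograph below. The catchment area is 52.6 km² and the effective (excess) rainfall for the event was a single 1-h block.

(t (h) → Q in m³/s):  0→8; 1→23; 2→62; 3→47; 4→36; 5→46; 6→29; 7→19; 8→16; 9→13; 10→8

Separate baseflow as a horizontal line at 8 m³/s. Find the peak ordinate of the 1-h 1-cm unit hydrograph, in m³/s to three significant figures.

U_p ≈ 36.0 m³/s

Direct runoff: 0.0, 15.0, 54.0, 39.0, 28.0, 38.0, 21.0, 11.0, 8.0, 5.0, 0.0 m³/s; ΣQ_DR = 219.0 m³/s, peak = 54.0 m³/s.
Runoff depth d = ΣQ_DR·Δt / A = 219.0 × 3600 / (52.6 km²) = 14.99 mm.
The 1-cm UH is the DRH scaled by (10 mm)/d, so U_p = 54.0 × 10/14.99 = 36.0 m³/s.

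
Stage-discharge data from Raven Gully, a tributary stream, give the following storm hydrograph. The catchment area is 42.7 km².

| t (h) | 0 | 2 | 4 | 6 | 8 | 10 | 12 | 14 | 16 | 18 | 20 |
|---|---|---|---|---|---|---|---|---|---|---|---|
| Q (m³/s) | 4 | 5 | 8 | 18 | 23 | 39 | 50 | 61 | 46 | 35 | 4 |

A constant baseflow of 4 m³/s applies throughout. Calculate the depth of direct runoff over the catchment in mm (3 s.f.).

Direct runoff: 0.0, 1.0, 4.0, 14.0, 19.0, 35.0, 46.0, 57.0, 42.0, 31.0, 0.0 m³/s; ΣQ_DR = 249.0 m³/s.
V = ΣQ_DR · Δt = 249.0 × 7200 s = 1.793 × 10^6 m³.
Over A = 42.7 km², depth = V / A = 42.0 mm.

d ≈ 42.0 mm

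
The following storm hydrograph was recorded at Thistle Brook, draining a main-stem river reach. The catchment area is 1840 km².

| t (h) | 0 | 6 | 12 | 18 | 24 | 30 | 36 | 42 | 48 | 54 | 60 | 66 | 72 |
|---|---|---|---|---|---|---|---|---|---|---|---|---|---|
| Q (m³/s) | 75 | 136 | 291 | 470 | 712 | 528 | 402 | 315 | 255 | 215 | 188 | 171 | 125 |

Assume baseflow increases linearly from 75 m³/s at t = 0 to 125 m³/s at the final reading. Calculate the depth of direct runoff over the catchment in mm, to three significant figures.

Direct runoff: 0.00, 56.83, 207.67, 382.50, 620.33, 432.17, 302.00, 210.83, 146.67, 102.50, 71.33, 50.17, 0.00 m³/s; ΣQ_DR = 2583 m³/s.
V = ΣQ_DR · Δt = 2583 × 21600 s = 5.579 × 10^7 m³.
Over A = 1840 km², depth = V / A = 30.3 mm.

d ≈ 30.3 mm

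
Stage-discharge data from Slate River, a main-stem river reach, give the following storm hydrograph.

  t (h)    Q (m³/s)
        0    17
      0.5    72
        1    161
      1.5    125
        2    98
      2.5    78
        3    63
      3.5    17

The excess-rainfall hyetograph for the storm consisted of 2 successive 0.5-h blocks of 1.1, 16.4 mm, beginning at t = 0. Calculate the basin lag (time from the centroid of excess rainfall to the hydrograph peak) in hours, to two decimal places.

Centroid of excess rainfall: t_c = Σ P_i·t̄_i / ΣP_i = 0.7186 h (block centres at 0.25, 0.75 h).
Hydrograph peak occurs at t = 1 h, so basin lag t_L = 1 − 0.7186 = 0.28 h.

t_L ≈ 0.28 h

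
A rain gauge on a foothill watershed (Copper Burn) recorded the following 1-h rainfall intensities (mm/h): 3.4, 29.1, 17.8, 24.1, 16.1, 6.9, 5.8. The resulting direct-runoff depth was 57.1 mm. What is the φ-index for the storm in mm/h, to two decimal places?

Only the 4 blocks with intensity above φ contribute runoff: 29.1, 17.8, 24.1, 16.1 mm/h.
Σ(I−φ)·Δt = d  ⇒  (29.1+17.8+24.1+16.1 − 4φ)·1 = 57.1
φ = (87.10 − 57.1/1) / 4 = 7.50 mm/h.

φ ≈ 7.50 mm/h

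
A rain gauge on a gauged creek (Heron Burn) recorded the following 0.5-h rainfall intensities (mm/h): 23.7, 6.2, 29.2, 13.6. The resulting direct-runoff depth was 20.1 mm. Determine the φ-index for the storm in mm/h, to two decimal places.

Only the 3 blocks with intensity above φ contribute runoff: 23.7, 29.2, 13.6 mm/h.
Σ(I−φ)·Δt = d  ⇒  (23.7+29.2+13.6 − 3φ)·0.5 = 20.1
φ = (66.50 − 20.1/0.5) / 3 = 8.77 mm/h.

φ ≈ 8.77 mm/h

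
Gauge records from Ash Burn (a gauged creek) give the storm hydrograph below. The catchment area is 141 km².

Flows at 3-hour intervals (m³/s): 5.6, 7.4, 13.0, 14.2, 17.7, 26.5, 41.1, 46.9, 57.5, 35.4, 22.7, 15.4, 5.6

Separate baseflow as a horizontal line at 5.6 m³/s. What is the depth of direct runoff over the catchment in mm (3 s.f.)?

Direct runoff: 0.0, 1.8, 7.4, 8.6, 12.1, 20.9, 35.5, 41.3, 51.9, 29.8, 17.1, 9.8, 0.0 m³/s; ΣQ_DR = 236.2 m³/s.
V = ΣQ_DR · Δt = 236.2 × 10800 s = 2.551 × 10^6 m³.
Over A = 141 km², depth = V / A = 18.1 mm.

d ≈ 18.1 mm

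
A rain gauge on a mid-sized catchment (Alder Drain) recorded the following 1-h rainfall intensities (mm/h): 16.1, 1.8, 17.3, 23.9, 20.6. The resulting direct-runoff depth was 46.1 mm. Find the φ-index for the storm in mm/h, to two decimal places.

Only the 4 blocks with intensity above φ contribute runoff: 16.1, 17.3, 23.9, 20.6 mm/h.
Σ(I−φ)·Δt = d  ⇒  (16.1+17.3+23.9+20.6 − 4φ)·1 = 46.1
φ = (77.90 − 46.1/1) / 4 = 7.95 mm/h.

φ ≈ 7.95 mm/h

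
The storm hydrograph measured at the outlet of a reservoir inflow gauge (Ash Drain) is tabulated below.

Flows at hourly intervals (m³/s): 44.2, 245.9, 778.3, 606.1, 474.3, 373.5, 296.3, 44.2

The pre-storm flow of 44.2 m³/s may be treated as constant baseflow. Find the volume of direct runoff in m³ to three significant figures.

Direct-runoff ordinates (Q − Q_b): 0.0, 201.7, 734.1, 561.9, 430.1, 329.3, 252.1, 0.0 m³/s.
ΣQ_DR = 2509 m³/s.
With Δt = 1 h = 3600 s, V = ΣQ_DR · Δt = 2509 × 3600 = 9.03 × 10^6 m³.

V ≈ 9.03 × 10^6 m³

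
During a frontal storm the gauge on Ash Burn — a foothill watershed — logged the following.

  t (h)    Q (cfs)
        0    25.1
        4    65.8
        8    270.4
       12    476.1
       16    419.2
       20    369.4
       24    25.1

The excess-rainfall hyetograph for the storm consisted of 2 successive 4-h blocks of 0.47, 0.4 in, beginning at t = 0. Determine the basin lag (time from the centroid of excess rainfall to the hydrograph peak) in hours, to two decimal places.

Centroid of excess rainfall: t_c = Σ P_i·t̄_i / ΣP_i = 3.8391 h (block centres at 2, 6 h).
Hydrograph peak occurs at t = 12 h, so basin lag t_L = 12 − 3.8391 = 8.16 h.

t_L ≈ 8.16 h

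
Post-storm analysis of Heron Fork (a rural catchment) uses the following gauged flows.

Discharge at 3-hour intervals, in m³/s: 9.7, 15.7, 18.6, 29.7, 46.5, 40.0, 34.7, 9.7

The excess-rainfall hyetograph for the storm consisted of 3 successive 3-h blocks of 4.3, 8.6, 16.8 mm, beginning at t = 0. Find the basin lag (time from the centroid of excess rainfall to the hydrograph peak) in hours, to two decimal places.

t_L ≈ 6.24 h

Centroid of excess rainfall: t_c = Σ P_i·t̄_i / ΣP_i = 5.7626 h (block centres at 1.5, 4.5, 7.5 h).
Hydrograph peak occurs at t = 12 h, so basin lag t_L = 12 − 5.7626 = 6.24 h.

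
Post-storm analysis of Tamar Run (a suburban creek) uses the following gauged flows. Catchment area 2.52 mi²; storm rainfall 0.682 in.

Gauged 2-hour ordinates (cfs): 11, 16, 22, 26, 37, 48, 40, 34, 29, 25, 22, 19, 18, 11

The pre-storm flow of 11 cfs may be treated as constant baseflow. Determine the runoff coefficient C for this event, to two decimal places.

ΣQ_DR = 204.0 cfs; V = ΣQ_DR·Δt = 1.469 × 10^6 ft³.
Runoff depth d = V / A = 0.2509 in.
C = d / P = 0.2509 / 0.682 = 0.37.

C ≈ 0.37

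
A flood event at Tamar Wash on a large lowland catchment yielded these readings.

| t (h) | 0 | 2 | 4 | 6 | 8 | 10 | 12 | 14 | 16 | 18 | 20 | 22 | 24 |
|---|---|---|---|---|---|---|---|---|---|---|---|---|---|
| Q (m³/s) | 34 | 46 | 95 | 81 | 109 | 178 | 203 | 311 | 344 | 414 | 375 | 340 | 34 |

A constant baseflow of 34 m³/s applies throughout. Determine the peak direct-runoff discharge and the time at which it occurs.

Subtracting baseflow gives direct-runoff ordinates: 0.0, 12.0, 61.0, 47.0, 75.0, 144.0, 169.0, 277.0, 310.0, 380.0, 341.0, 306.0, 0.0 m³/s.
The maximum is 380.0 m³/s, occurring at the reading for t = 18 h.

Q_p = 380.0 m³/s at t = 18 h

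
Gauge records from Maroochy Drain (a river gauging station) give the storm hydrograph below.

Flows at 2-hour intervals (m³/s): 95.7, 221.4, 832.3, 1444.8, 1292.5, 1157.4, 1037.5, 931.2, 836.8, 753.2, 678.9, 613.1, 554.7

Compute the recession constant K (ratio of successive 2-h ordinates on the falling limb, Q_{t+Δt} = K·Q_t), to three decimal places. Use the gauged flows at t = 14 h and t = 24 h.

Using the recession-limb readings at t = 14 h and t = 24 h: Q falls from 931.2 to 554.7 m³/s over 5 intervals.
K = (Q₂/Q₁)^(1/5) = (554.7/931.2)^(1/5) = 0.902.

K ≈ 0.902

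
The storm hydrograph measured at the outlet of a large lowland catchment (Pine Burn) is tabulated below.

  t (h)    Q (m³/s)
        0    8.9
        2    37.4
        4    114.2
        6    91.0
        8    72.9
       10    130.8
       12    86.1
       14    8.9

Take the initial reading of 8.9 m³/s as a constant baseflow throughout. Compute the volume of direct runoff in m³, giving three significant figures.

V ≈ 3.45 × 10^6 m³

Direct-runoff ordinates (Q − Q_b): 0.0, 28.5, 105.3, 82.1, 64.0, 121.9, 77.2, 0.0 m³/s.
ΣQ_DR = 479.0 m³/s.
With Δt = 2 h = 7200 s, V = ΣQ_DR · Δt = 479.0 × 7200 = 3.45 × 10^6 m³.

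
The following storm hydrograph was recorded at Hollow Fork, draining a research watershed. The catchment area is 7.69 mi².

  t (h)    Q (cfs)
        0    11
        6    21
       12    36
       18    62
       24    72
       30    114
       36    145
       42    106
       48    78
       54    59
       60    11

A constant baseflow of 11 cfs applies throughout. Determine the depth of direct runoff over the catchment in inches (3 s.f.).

d ≈ 0.718 in

Direct runoff: 0.0, 10.0, 25.0, 51.0, 61.0, 103.0, 134.0, 95.0, 67.0, 48.0, 0.0 cfs; ΣQ_DR = 594.0 cfs.
V = ΣQ_DR · Δt = 594.0 × 21600 s = 1.283 × 10^7 ft³.
Over A = 7.69 mi², depth = V / A = 0.718 in.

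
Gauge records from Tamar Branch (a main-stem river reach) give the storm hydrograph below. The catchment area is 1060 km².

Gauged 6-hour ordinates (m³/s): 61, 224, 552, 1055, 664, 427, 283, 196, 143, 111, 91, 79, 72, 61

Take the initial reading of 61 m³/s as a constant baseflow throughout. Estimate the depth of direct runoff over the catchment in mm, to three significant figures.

Direct runoff: 0.0, 163.0, 491.0, 994.0, 603.0, 366.0, 222.0, 135.0, 82.0, 50.0, 30.0, 18.0, 11.0, 0.0 m³/s; ΣQ_DR = 3165 m³/s.
V = ΣQ_DR · Δt = 3165 × 21600 s = 6.836 × 10^7 m³.
Over A = 1060 km², depth = V / A = 64.5 mm.

d ≈ 64.5 mm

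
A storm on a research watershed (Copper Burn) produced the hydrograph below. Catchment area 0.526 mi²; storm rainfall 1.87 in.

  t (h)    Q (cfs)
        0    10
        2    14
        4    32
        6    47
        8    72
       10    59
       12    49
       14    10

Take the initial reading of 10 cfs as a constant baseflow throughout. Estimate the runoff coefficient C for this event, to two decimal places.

ΣQ_DR = 213.0 cfs; V = ΣQ_DR·Δt = 1.534 × 10^6 ft³.
Runoff depth d = V / A = 1.255 in.
C = d / P = 1.255 / 1.87 = 0.67.

C ≈ 0.67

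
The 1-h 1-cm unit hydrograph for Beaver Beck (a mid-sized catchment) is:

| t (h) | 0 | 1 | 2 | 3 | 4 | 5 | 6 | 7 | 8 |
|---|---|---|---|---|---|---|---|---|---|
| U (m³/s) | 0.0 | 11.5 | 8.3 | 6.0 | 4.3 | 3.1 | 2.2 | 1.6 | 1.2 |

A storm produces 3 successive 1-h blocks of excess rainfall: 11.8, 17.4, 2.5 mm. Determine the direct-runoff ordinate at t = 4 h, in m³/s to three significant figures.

Q ≈ 17.6 m³/s

By discrete convolution, Q_j = Σ (P_i / 10 mm) · U_{j−i}.
At t = 4 h (j=4): Q = (11.8/10)·4.3 + (17.4/10)·6.0 + (2.5/10)·8.3 = 17.6 m³/s.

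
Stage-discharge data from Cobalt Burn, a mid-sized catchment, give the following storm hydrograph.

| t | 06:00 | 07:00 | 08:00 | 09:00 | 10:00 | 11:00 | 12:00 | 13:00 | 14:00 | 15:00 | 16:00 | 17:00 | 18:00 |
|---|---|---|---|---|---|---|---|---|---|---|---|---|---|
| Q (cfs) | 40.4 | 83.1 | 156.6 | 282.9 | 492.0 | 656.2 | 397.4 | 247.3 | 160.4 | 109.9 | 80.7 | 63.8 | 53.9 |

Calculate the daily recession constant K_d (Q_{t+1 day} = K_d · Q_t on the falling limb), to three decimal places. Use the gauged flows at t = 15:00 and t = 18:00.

K_d ≈ 0.003

Between t = 15:00 and t = 18:00 the flow falls from 109.9 to 53.9 cfs over 3×1 h = 3 h.
Per-interval ratio K = (53.9/109.9)^(1/3) = 0.7886; K_d = K^(24/1) = 0.003.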